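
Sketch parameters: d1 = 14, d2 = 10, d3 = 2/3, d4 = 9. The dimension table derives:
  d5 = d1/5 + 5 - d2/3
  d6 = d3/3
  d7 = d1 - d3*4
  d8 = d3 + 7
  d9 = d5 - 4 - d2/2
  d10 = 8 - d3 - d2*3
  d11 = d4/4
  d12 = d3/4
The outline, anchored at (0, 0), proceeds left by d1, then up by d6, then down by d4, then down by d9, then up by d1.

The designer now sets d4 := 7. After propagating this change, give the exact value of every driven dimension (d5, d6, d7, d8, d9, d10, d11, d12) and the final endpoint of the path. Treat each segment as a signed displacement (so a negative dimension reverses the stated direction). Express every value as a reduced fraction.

d5 = 67/15
d6 = 2/9
d7 = 34/3
d8 = 23/3
d9 = -68/15
d10 = -68/3
d11 = 7/4
d12 = 1/6
endpoint = (-14, 529/45)

Apply edit: d4 := 7
  d5 = d1/5 + 5 - d2/3 = 67/15
  d6 = d3/3 = 2/9
  d7 = d1 - d3*4 = 34/3
  d8 = d3 + 7 = 23/3
  d9 = d5 - 4 - d2/2 = -68/15
  d10 = 8 - d3 - d2*3 = -68/3
  d11 = d4/4 = 7/4
  d12 = d3/4 = 1/6
Walk from origin (0, 0):
  seg 1: left by d1 = 14 → (-14, 0)
  seg 2: up by d6 = 2/9 → (-14, 2/9)
  seg 3: down by d4 = 7 → (-14, -61/9)
  seg 4: down by d9 = -68/15 → (-14, -101/45)
  seg 5: up by d1 = 14 → (-14, 529/45)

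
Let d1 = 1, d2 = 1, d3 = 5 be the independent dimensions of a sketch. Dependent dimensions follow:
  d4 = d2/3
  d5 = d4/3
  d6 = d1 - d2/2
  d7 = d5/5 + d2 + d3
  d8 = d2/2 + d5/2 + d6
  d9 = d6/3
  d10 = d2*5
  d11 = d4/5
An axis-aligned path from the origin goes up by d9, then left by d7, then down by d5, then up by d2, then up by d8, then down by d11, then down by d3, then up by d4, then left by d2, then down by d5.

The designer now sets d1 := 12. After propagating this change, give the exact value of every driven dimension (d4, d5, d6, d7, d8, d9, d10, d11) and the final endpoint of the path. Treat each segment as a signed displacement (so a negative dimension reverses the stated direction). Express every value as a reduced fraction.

d4 = 1/3
d5 = 1/9
d6 = 23/2
d7 = 271/45
d8 = 217/18
d9 = 23/6
d10 = 5
d11 = 1/15
endpoint = (-316/45, 179/15)

Apply edit: d1 := 12
  d4 = d2/3 = 1/3
  d5 = d4/3 = 1/9
  d6 = d1 - d2/2 = 23/2
  d7 = d5/5 + d2 + d3 = 271/45
  d8 = d2/2 + d5/2 + d6 = 217/18
  d9 = d6/3 = 23/6
  d10 = d2*5 = 5
  d11 = d4/5 = 1/15
Walk from origin (0, 0):
  seg 1: up by d9 = 23/6 → (0, 23/6)
  seg 2: left by d7 = 271/45 → (-271/45, 23/6)
  seg 3: down by d5 = 1/9 → (-271/45, 67/18)
  seg 4: up by d2 = 1 → (-271/45, 85/18)
  seg 5: up by d8 = 217/18 → (-271/45, 151/9)
  seg 6: down by d11 = 1/15 → (-271/45, 752/45)
  seg 7: down by d3 = 5 → (-271/45, 527/45)
  seg 8: up by d4 = 1/3 → (-271/45, 542/45)
  seg 9: left by d2 = 1 → (-316/45, 542/45)
  seg 10: down by d5 = 1/9 → (-316/45, 179/15)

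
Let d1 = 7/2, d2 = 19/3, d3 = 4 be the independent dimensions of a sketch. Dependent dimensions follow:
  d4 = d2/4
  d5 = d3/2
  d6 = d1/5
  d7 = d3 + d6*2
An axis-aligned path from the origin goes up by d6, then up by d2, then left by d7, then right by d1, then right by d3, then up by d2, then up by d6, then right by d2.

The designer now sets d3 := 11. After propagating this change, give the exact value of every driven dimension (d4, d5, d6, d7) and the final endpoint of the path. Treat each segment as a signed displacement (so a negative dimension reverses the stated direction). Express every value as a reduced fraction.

d4 = 19/12
d5 = 11/2
d6 = 7/10
d7 = 62/5
endpoint = (253/30, 211/15)

Apply edit: d3 := 11
  d4 = d2/4 = 19/12
  d5 = d3/2 = 11/2
  d6 = d1/5 = 7/10
  d7 = d3 + d6*2 = 62/5
Walk from origin (0, 0):
  seg 1: up by d6 = 7/10 → (0, 7/10)
  seg 2: up by d2 = 19/3 → (0, 211/30)
  seg 3: left by d7 = 62/5 → (-62/5, 211/30)
  seg 4: right by d1 = 7/2 → (-89/10, 211/30)
  seg 5: right by d3 = 11 → (21/10, 211/30)
  seg 6: up by d2 = 19/3 → (21/10, 401/30)
  seg 7: up by d6 = 7/10 → (21/10, 211/15)
  seg 8: right by d2 = 19/3 → (253/30, 211/15)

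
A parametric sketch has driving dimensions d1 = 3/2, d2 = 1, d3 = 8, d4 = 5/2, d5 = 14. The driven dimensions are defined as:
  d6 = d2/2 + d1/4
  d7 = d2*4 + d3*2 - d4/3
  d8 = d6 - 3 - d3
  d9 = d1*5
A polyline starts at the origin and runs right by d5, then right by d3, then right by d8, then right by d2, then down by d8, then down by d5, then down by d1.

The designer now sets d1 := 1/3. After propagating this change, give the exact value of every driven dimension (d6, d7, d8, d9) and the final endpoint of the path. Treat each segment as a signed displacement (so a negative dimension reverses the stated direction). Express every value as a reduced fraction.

Apply edit: d1 := 1/3
  d6 = d2/2 + d1/4 = 7/12
  d7 = d2*4 + d3*2 - d4/3 = 115/6
  d8 = d6 - 3 - d3 = -125/12
  d9 = d1*5 = 5/3
Walk from origin (0, 0):
  seg 1: right by d5 = 14 → (14, 0)
  seg 2: right by d3 = 8 → (22, 0)
  seg 3: right by d8 = -125/12 → (139/12, 0)
  seg 4: right by d2 = 1 → (151/12, 0)
  seg 5: down by d8 = -125/12 → (151/12, 125/12)
  seg 6: down by d5 = 14 → (151/12, -43/12)
  seg 7: down by d1 = 1/3 → (151/12, -47/12)

d6 = 7/12
d7 = 115/6
d8 = -125/12
d9 = 5/3
endpoint = (151/12, -47/12)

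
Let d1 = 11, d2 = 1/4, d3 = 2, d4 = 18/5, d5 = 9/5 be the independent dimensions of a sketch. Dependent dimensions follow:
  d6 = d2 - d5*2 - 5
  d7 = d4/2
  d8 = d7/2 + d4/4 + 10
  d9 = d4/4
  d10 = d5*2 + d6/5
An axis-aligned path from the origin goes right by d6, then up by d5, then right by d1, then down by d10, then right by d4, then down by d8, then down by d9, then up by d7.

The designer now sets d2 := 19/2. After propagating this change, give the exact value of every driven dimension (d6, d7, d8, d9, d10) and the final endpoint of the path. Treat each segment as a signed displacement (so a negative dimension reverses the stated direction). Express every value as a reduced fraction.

d6 = 9/10
d7 = 9/5
d8 = 59/5
d9 = 9/10
d10 = 189/50
endpoint = (31/2, -322/25)

Apply edit: d2 := 19/2
  d6 = d2 - d5*2 - 5 = 9/10
  d7 = d4/2 = 9/5
  d8 = d7/2 + d4/4 + 10 = 59/5
  d9 = d4/4 = 9/10
  d10 = d5*2 + d6/5 = 189/50
Walk from origin (0, 0):
  seg 1: right by d6 = 9/10 → (9/10, 0)
  seg 2: up by d5 = 9/5 → (9/10, 9/5)
  seg 3: right by d1 = 11 → (119/10, 9/5)
  seg 4: down by d10 = 189/50 → (119/10, -99/50)
  seg 5: right by d4 = 18/5 → (31/2, -99/50)
  seg 6: down by d8 = 59/5 → (31/2, -689/50)
  seg 7: down by d9 = 9/10 → (31/2, -367/25)
  seg 8: up by d7 = 9/5 → (31/2, -322/25)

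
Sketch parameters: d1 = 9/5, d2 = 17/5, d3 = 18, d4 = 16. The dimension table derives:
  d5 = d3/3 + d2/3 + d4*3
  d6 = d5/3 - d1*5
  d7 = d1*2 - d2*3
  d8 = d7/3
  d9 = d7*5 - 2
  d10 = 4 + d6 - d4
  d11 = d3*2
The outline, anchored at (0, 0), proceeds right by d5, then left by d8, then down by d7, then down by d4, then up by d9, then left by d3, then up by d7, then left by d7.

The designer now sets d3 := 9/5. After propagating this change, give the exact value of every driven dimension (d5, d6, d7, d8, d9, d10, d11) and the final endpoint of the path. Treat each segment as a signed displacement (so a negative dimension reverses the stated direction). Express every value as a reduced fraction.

Apply edit: d3 := 9/5
  d5 = d3/3 + d2/3 + d4*3 = 746/15
  d6 = d5/3 - d1*5 = 341/45
  d7 = d1*2 - d2*3 = -33/5
  d8 = d7/3 = -11/5
  d9 = d7*5 - 2 = -35
  d10 = 4 + d6 - d4 = -199/45
  d11 = d3*2 = 18/5
Walk from origin (0, 0):
  seg 1: right by d5 = 746/15 → (746/15, 0)
  seg 2: left by d8 = -11/5 → (779/15, 0)
  seg 3: down by d7 = -33/5 → (779/15, 33/5)
  seg 4: down by d4 = 16 → (779/15, -47/5)
  seg 5: up by d9 = -35 → (779/15, -222/5)
  seg 6: left by d3 = 9/5 → (752/15, -222/5)
  seg 7: up by d7 = -33/5 → (752/15, -51)
  seg 8: left by d7 = -33/5 → (851/15, -51)

d5 = 746/15
d6 = 341/45
d7 = -33/5
d8 = -11/5
d9 = -35
d10 = -199/45
d11 = 18/5
endpoint = (851/15, -51)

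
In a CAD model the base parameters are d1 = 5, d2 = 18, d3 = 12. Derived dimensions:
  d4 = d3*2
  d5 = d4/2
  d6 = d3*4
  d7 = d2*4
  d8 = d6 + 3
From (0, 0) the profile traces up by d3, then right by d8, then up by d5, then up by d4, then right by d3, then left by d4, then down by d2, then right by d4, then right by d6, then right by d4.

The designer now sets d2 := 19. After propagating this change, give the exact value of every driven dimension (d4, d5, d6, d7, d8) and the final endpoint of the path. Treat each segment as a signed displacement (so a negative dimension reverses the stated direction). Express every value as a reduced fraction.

d4 = 24
d5 = 12
d6 = 48
d7 = 76
d8 = 51
endpoint = (135, 29)

Apply edit: d2 := 19
  d4 = d3*2 = 24
  d5 = d4/2 = 12
  d6 = d3*4 = 48
  d7 = d2*4 = 76
  d8 = d6 + 3 = 51
Walk from origin (0, 0):
  seg 1: up by d3 = 12 → (0, 12)
  seg 2: right by d8 = 51 → (51, 12)
  seg 3: up by d5 = 12 → (51, 24)
  seg 4: up by d4 = 24 → (51, 48)
  seg 5: right by d3 = 12 → (63, 48)
  seg 6: left by d4 = 24 → (39, 48)
  seg 7: down by d2 = 19 → (39, 29)
  seg 8: right by d4 = 24 → (63, 29)
  seg 9: right by d6 = 48 → (111, 29)
  seg 10: right by d4 = 24 → (135, 29)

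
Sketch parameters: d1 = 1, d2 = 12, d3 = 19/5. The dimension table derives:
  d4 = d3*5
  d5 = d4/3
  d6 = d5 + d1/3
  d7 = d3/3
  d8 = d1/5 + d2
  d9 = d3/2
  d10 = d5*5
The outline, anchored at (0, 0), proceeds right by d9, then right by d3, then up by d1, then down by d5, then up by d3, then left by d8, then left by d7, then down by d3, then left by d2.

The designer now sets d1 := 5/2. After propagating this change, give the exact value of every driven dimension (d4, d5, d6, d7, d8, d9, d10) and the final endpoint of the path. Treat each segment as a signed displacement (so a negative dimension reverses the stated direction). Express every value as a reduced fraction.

d4 = 19
d5 = 19/3
d6 = 43/6
d7 = 19/15
d8 = 25/2
d9 = 19/10
d10 = 95/3
endpoint = (-301/15, -23/6)

Apply edit: d1 := 5/2
  d4 = d3*5 = 19
  d5 = d4/3 = 19/3
  d6 = d5 + d1/3 = 43/6
  d7 = d3/3 = 19/15
  d8 = d1/5 + d2 = 25/2
  d9 = d3/2 = 19/10
  d10 = d5*5 = 95/3
Walk from origin (0, 0):
  seg 1: right by d9 = 19/10 → (19/10, 0)
  seg 2: right by d3 = 19/5 → (57/10, 0)
  seg 3: up by d1 = 5/2 → (57/10, 5/2)
  seg 4: down by d5 = 19/3 → (57/10, -23/6)
  seg 5: up by d3 = 19/5 → (57/10, -1/30)
  seg 6: left by d8 = 25/2 → (-34/5, -1/30)
  seg 7: left by d7 = 19/15 → (-121/15, -1/30)
  seg 8: down by d3 = 19/5 → (-121/15, -23/6)
  seg 9: left by d2 = 12 → (-301/15, -23/6)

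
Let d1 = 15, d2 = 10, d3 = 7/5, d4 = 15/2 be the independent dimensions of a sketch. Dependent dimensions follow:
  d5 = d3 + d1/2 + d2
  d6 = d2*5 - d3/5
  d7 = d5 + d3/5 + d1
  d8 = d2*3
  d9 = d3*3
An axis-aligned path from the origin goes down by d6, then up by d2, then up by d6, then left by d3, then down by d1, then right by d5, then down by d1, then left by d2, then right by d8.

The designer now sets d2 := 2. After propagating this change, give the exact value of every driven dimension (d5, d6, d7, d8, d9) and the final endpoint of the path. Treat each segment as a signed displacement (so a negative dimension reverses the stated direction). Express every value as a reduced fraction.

d5 = 109/10
d6 = 243/25
d7 = 1309/50
d8 = 6
d9 = 21/5
endpoint = (27/2, -28)

Apply edit: d2 := 2
  d5 = d3 + d1/2 + d2 = 109/10
  d6 = d2*5 - d3/5 = 243/25
  d7 = d5 + d3/5 + d1 = 1309/50
  d8 = d2*3 = 6
  d9 = d3*3 = 21/5
Walk from origin (0, 0):
  seg 1: down by d6 = 243/25 → (0, -243/25)
  seg 2: up by d2 = 2 → (0, -193/25)
  seg 3: up by d6 = 243/25 → (0, 2)
  seg 4: left by d3 = 7/5 → (-7/5, 2)
  seg 5: down by d1 = 15 → (-7/5, -13)
  seg 6: right by d5 = 109/10 → (19/2, -13)
  seg 7: down by d1 = 15 → (19/2, -28)
  seg 8: left by d2 = 2 → (15/2, -28)
  seg 9: right by d8 = 6 → (27/2, -28)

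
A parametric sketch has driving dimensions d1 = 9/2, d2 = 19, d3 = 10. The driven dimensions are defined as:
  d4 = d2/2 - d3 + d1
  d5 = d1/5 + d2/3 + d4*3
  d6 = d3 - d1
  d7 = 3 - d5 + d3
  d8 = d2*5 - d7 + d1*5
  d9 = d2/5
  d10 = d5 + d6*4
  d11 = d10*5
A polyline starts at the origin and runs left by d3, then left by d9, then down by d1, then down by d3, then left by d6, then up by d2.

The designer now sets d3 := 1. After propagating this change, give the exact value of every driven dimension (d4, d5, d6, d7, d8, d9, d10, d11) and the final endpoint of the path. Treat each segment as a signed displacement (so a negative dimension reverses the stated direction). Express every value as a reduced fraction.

Apply edit: d3 := 1
  d4 = d2/2 - d3 + d1 = 13
  d5 = d1/5 + d2/3 + d4*3 = 1387/30
  d6 = d3 - d1 = -7/2
  d7 = 3 - d5 + d3 = -1267/30
  d8 = d2*5 - d7 + d1*5 = 2396/15
  d9 = d2/5 = 19/5
  d10 = d5 + d6*4 = 967/30
  d11 = d10*5 = 967/6
Walk from origin (0, 0):
  seg 1: left by d3 = 1 → (-1, 0)
  seg 2: left by d9 = 19/5 → (-24/5, 0)
  seg 3: down by d1 = 9/2 → (-24/5, -9/2)
  seg 4: down by d3 = 1 → (-24/5, -11/2)
  seg 5: left by d6 = -7/2 → (-13/10, -11/2)
  seg 6: up by d2 = 19 → (-13/10, 27/2)

d4 = 13
d5 = 1387/30
d6 = -7/2
d7 = -1267/30
d8 = 2396/15
d9 = 19/5
d10 = 967/30
d11 = 967/6
endpoint = (-13/10, 27/2)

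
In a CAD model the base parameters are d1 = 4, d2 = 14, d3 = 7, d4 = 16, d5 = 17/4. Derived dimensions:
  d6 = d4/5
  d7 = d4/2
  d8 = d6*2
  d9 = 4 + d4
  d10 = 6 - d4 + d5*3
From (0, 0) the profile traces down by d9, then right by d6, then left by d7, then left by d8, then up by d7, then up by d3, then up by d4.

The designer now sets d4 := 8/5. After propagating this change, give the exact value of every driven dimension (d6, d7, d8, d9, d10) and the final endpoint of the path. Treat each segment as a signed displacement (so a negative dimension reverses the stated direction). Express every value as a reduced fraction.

Apply edit: d4 := 8/5
  d6 = d4/5 = 8/25
  d7 = d4/2 = 4/5
  d8 = d6*2 = 16/25
  d9 = 4 + d4 = 28/5
  d10 = 6 - d4 + d5*3 = 343/20
Walk from origin (0, 0):
  seg 1: down by d9 = 28/5 → (0, -28/5)
  seg 2: right by d6 = 8/25 → (8/25, -28/5)
  seg 3: left by d7 = 4/5 → (-12/25, -28/5)
  seg 4: left by d8 = 16/25 → (-28/25, -28/5)
  seg 5: up by d7 = 4/5 → (-28/25, -24/5)
  seg 6: up by d3 = 7 → (-28/25, 11/5)
  seg 7: up by d4 = 8/5 → (-28/25, 19/5)

d6 = 8/25
d7 = 4/5
d8 = 16/25
d9 = 28/5
d10 = 343/20
endpoint = (-28/25, 19/5)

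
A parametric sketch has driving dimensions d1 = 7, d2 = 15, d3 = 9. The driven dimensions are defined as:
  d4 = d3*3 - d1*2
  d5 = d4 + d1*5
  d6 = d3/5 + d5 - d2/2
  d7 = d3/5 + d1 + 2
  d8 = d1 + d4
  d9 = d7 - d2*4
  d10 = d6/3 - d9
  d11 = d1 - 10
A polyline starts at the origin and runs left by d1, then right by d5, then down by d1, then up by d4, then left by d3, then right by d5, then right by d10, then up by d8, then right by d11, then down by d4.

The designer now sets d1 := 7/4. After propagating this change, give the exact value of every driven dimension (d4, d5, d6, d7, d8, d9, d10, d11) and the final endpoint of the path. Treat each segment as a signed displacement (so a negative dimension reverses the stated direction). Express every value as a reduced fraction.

d4 = 47/2
d5 = 129/4
d6 = 531/20
d7 = 111/20
d8 = 101/4
d9 = -1089/20
d10 = 633/10
d11 = -33/4
endpoint = (544/5, 47/2)

Apply edit: d1 := 7/4
  d4 = d3*3 - d1*2 = 47/2
  d5 = d4 + d1*5 = 129/4
  d6 = d3/5 + d5 - d2/2 = 531/20
  d7 = d3/5 + d1 + 2 = 111/20
  d8 = d1 + d4 = 101/4
  d9 = d7 - d2*4 = -1089/20
  d10 = d6/3 - d9 = 633/10
  d11 = d1 - 10 = -33/4
Walk from origin (0, 0):
  seg 1: left by d1 = 7/4 → (-7/4, 0)
  seg 2: right by d5 = 129/4 → (61/2, 0)
  seg 3: down by d1 = 7/4 → (61/2, -7/4)
  seg 4: up by d4 = 47/2 → (61/2, 87/4)
  seg 5: left by d3 = 9 → (43/2, 87/4)
  seg 6: right by d5 = 129/4 → (215/4, 87/4)
  seg 7: right by d10 = 633/10 → (2341/20, 87/4)
  seg 8: up by d8 = 101/4 → (2341/20, 47)
  seg 9: right by d11 = -33/4 → (544/5, 47)
  seg 10: down by d4 = 47/2 → (544/5, 47/2)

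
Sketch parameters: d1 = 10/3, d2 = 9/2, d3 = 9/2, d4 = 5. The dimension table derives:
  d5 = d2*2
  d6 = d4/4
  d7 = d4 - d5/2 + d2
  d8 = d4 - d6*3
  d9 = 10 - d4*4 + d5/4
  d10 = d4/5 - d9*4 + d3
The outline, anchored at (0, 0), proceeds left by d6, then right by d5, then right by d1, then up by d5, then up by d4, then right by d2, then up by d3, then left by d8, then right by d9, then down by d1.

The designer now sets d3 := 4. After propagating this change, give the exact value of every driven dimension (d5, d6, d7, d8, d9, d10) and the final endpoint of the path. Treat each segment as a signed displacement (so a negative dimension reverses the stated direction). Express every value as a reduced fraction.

Apply edit: d3 := 4
  d5 = d2*2 = 9
  d6 = d4/4 = 5/4
  d7 = d4 - d5/2 + d2 = 5
  d8 = d4 - d6*3 = 5/4
  d9 = 10 - d4*4 + d5/4 = -31/4
  d10 = d4/5 - d9*4 + d3 = 36
Walk from origin (0, 0):
  seg 1: left by d6 = 5/4 → (-5/4, 0)
  seg 2: right by d5 = 9 → (31/4, 0)
  seg 3: right by d1 = 10/3 → (133/12, 0)
  seg 4: up by d5 = 9 → (133/12, 9)
  seg 5: up by d4 = 5 → (133/12, 14)
  seg 6: right by d2 = 9/2 → (187/12, 14)
  seg 7: up by d3 = 4 → (187/12, 18)
  seg 8: left by d8 = 5/4 → (43/3, 18)
  seg 9: right by d9 = -31/4 → (79/12, 18)
  seg 10: down by d1 = 10/3 → (79/12, 44/3)

d5 = 9
d6 = 5/4
d7 = 5
d8 = 5/4
d9 = -31/4
d10 = 36
endpoint = (79/12, 44/3)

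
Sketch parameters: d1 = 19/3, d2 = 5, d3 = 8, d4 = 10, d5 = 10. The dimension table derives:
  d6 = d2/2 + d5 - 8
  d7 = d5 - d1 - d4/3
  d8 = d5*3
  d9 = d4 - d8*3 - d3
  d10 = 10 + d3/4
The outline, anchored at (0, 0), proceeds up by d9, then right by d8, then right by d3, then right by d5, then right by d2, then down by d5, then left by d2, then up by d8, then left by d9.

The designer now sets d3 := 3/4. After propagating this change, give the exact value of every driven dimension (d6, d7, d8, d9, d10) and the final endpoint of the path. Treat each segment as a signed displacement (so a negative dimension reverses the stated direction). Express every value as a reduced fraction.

d6 = 9/2
d7 = 1/3
d8 = 30
d9 = -323/4
d10 = 163/16
endpoint = (243/2, -243/4)

Apply edit: d3 := 3/4
  d6 = d2/2 + d5 - 8 = 9/2
  d7 = d5 - d1 - d4/3 = 1/3
  d8 = d5*3 = 30
  d9 = d4 - d8*3 - d3 = -323/4
  d10 = 10 + d3/4 = 163/16
Walk from origin (0, 0):
  seg 1: up by d9 = -323/4 → (0, -323/4)
  seg 2: right by d8 = 30 → (30, -323/4)
  seg 3: right by d3 = 3/4 → (123/4, -323/4)
  seg 4: right by d5 = 10 → (163/4, -323/4)
  seg 5: right by d2 = 5 → (183/4, -323/4)
  seg 6: down by d5 = 10 → (183/4, -363/4)
  seg 7: left by d2 = 5 → (163/4, -363/4)
  seg 8: up by d8 = 30 → (163/4, -243/4)
  seg 9: left by d9 = -323/4 → (243/2, -243/4)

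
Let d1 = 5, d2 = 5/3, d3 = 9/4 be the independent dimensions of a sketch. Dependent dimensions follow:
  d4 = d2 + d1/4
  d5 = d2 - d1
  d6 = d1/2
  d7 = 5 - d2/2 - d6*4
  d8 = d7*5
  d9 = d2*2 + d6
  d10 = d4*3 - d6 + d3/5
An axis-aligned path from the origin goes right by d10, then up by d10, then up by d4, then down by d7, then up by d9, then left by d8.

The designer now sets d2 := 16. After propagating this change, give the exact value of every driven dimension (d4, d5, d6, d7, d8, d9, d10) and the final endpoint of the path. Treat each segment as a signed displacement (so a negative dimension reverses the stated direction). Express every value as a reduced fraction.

d4 = 69/4
d5 = 11
d6 = 5/2
d7 = -13
d8 = -65
d9 = 69/2
d10 = 497/10
endpoint = (1147/10, 2289/20)

Apply edit: d2 := 16
  d4 = d2 + d1/4 = 69/4
  d5 = d2 - d1 = 11
  d6 = d1/2 = 5/2
  d7 = 5 - d2/2 - d6*4 = -13
  d8 = d7*5 = -65
  d9 = d2*2 + d6 = 69/2
  d10 = d4*3 - d6 + d3/5 = 497/10
Walk from origin (0, 0):
  seg 1: right by d10 = 497/10 → (497/10, 0)
  seg 2: up by d10 = 497/10 → (497/10, 497/10)
  seg 3: up by d4 = 69/4 → (497/10, 1339/20)
  seg 4: down by d7 = -13 → (497/10, 1599/20)
  seg 5: up by d9 = 69/2 → (497/10, 2289/20)
  seg 6: left by d8 = -65 → (1147/10, 2289/20)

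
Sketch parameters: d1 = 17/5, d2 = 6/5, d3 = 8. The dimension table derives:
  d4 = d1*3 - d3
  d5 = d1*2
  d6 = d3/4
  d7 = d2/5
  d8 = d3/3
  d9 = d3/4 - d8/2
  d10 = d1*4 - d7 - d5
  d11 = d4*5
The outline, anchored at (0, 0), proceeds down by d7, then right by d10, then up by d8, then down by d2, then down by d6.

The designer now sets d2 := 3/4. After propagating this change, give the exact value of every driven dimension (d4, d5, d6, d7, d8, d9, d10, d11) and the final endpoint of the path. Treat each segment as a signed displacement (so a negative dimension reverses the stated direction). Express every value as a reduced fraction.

Apply edit: d2 := 3/4
  d4 = d1*3 - d3 = 11/5
  d5 = d1*2 = 34/5
  d6 = d3/4 = 2
  d7 = d2/5 = 3/20
  d8 = d3/3 = 8/3
  d9 = d3/4 - d8/2 = 2/3
  d10 = d1*4 - d7 - d5 = 133/20
  d11 = d4*5 = 11
Walk from origin (0, 0):
  seg 1: down by d7 = 3/20 → (0, -3/20)
  seg 2: right by d10 = 133/20 → (133/20, -3/20)
  seg 3: up by d8 = 8/3 → (133/20, 151/60)
  seg 4: down by d2 = 3/4 → (133/20, 53/30)
  seg 5: down by d6 = 2 → (133/20, -7/30)

d4 = 11/5
d5 = 34/5
d6 = 2
d7 = 3/20
d8 = 8/3
d9 = 2/3
d10 = 133/20
d11 = 11
endpoint = (133/20, -7/30)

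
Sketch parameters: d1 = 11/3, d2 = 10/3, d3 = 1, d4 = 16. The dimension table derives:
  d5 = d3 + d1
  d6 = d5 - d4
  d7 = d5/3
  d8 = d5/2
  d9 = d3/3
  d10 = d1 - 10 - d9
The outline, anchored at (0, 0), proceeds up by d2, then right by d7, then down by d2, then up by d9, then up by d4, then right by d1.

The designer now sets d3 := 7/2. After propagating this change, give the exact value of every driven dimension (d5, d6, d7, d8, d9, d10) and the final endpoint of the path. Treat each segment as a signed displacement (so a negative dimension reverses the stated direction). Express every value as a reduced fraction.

d5 = 43/6
d6 = -53/6
d7 = 43/18
d8 = 43/12
d9 = 7/6
d10 = -15/2
endpoint = (109/18, 103/6)

Apply edit: d3 := 7/2
  d5 = d3 + d1 = 43/6
  d6 = d5 - d4 = -53/6
  d7 = d5/3 = 43/18
  d8 = d5/2 = 43/12
  d9 = d3/3 = 7/6
  d10 = d1 - 10 - d9 = -15/2
Walk from origin (0, 0):
  seg 1: up by d2 = 10/3 → (0, 10/3)
  seg 2: right by d7 = 43/18 → (43/18, 10/3)
  seg 3: down by d2 = 10/3 → (43/18, 0)
  seg 4: up by d9 = 7/6 → (43/18, 7/6)
  seg 5: up by d4 = 16 → (43/18, 103/6)
  seg 6: right by d1 = 11/3 → (109/18, 103/6)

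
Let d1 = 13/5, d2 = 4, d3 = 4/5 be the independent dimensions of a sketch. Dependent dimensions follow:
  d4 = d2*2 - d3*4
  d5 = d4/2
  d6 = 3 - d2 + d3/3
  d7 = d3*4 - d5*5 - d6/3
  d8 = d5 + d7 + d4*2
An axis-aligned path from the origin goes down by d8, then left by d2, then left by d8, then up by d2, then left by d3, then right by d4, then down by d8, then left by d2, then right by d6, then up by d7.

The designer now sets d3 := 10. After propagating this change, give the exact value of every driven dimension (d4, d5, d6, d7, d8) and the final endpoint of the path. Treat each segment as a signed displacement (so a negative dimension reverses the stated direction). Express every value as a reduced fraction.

d4 = -32
d5 = -16
d6 = 7/3
d7 = 1073/9
d8 = 353/9
endpoint = (-782/9, 403/9)

Apply edit: d3 := 10
  d4 = d2*2 - d3*4 = -32
  d5 = d4/2 = -16
  d6 = 3 - d2 + d3/3 = 7/3
  d7 = d3*4 - d5*5 - d6/3 = 1073/9
  d8 = d5 + d7 + d4*2 = 353/9
Walk from origin (0, 0):
  seg 1: down by d8 = 353/9 → (0, -353/9)
  seg 2: left by d2 = 4 → (-4, -353/9)
  seg 3: left by d8 = 353/9 → (-389/9, -353/9)
  seg 4: up by d2 = 4 → (-389/9, -317/9)
  seg 5: left by d3 = 10 → (-479/9, -317/9)
  seg 6: right by d4 = -32 → (-767/9, -317/9)
  seg 7: down by d8 = 353/9 → (-767/9, -670/9)
  seg 8: left by d2 = 4 → (-803/9, -670/9)
  seg 9: right by d6 = 7/3 → (-782/9, -670/9)
  seg 10: up by d7 = 1073/9 → (-782/9, 403/9)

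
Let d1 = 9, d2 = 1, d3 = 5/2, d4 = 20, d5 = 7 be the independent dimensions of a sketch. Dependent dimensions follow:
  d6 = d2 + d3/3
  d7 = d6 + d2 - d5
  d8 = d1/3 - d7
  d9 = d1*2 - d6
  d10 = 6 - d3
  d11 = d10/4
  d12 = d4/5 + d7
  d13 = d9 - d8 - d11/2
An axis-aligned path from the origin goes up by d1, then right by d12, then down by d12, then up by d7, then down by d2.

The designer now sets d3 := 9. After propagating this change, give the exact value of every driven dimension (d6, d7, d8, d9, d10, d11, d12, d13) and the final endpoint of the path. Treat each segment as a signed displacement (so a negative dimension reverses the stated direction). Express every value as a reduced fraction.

d6 = 4
d7 = -2
d8 = 5
d9 = 14
d10 = -3
d11 = -3/4
d12 = 2
d13 = 75/8
endpoint = (2, 4)

Apply edit: d3 := 9
  d6 = d2 + d3/3 = 4
  d7 = d6 + d2 - d5 = -2
  d8 = d1/3 - d7 = 5
  d9 = d1*2 - d6 = 14
  d10 = 6 - d3 = -3
  d11 = d10/4 = -3/4
  d12 = d4/5 + d7 = 2
  d13 = d9 - d8 - d11/2 = 75/8
Walk from origin (0, 0):
  seg 1: up by d1 = 9 → (0, 9)
  seg 2: right by d12 = 2 → (2, 9)
  seg 3: down by d12 = 2 → (2, 7)
  seg 4: up by d7 = -2 → (2, 5)
  seg 5: down by d2 = 1 → (2, 4)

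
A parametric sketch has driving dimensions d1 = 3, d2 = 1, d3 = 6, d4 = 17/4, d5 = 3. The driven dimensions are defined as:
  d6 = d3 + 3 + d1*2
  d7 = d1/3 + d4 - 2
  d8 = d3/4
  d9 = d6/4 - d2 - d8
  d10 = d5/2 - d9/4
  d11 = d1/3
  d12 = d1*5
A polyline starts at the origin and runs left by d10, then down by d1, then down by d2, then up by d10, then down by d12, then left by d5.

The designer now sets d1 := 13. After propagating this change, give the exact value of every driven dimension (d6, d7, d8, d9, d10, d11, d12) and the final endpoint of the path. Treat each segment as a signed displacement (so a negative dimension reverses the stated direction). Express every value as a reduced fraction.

d6 = 35
d7 = 79/12
d8 = 3/2
d9 = 25/4
d10 = -1/16
d11 = 13/3
d12 = 65
endpoint = (-47/16, -1265/16)

Apply edit: d1 := 13
  d6 = d3 + 3 + d1*2 = 35
  d7 = d1/3 + d4 - 2 = 79/12
  d8 = d3/4 = 3/2
  d9 = d6/4 - d2 - d8 = 25/4
  d10 = d5/2 - d9/4 = -1/16
  d11 = d1/3 = 13/3
  d12 = d1*5 = 65
Walk from origin (0, 0):
  seg 1: left by d10 = -1/16 → (1/16, 0)
  seg 2: down by d1 = 13 → (1/16, -13)
  seg 3: down by d2 = 1 → (1/16, -14)
  seg 4: up by d10 = -1/16 → (1/16, -225/16)
  seg 5: down by d12 = 65 → (1/16, -1265/16)
  seg 6: left by d5 = 3 → (-47/16, -1265/16)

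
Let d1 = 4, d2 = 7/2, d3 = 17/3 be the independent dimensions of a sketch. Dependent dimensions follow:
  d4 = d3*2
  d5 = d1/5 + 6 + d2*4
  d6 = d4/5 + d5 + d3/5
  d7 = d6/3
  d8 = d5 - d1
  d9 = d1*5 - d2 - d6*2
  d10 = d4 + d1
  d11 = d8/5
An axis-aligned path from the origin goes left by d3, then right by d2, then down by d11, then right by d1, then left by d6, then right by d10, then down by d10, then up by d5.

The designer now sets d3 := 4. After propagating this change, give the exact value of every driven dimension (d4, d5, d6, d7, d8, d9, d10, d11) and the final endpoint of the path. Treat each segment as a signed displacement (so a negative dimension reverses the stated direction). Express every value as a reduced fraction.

Apply edit: d3 := 4
  d4 = d3*2 = 8
  d5 = d1/5 + 6 + d2*4 = 104/5
  d6 = d4/5 + d5 + d3/5 = 116/5
  d7 = d6/3 = 116/15
  d8 = d5 - d1 = 84/5
  d9 = d1*5 - d2 - d6*2 = -299/10
  d10 = d4 + d1 = 12
  d11 = d8/5 = 84/25
Walk from origin (0, 0):
  seg 1: left by d3 = 4 → (-4, 0)
  seg 2: right by d2 = 7/2 → (-1/2, 0)
  seg 3: down by d11 = 84/25 → (-1/2, -84/25)
  seg 4: right by d1 = 4 → (7/2, -84/25)
  seg 5: left by d6 = 116/5 → (-197/10, -84/25)
  seg 6: right by d10 = 12 → (-77/10, -84/25)
  seg 7: down by d10 = 12 → (-77/10, -384/25)
  seg 8: up by d5 = 104/5 → (-77/10, 136/25)

d4 = 8
d5 = 104/5
d6 = 116/5
d7 = 116/15
d8 = 84/5
d9 = -299/10
d10 = 12
d11 = 84/25
endpoint = (-77/10, 136/25)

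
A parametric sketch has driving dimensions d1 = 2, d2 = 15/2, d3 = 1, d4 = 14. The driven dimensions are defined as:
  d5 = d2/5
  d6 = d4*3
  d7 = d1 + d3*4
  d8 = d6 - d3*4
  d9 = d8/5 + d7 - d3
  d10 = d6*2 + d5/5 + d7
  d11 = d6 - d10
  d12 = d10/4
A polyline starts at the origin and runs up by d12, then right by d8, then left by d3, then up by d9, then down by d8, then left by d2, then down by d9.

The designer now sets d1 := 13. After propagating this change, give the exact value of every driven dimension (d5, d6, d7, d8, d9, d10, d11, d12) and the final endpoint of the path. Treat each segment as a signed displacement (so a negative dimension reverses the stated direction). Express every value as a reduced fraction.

d5 = 3/2
d6 = 42
d7 = 17
d8 = 38
d9 = 118/5
d10 = 1013/10
d11 = -593/10
d12 = 1013/40
endpoint = (59/2, -507/40)

Apply edit: d1 := 13
  d5 = d2/5 = 3/2
  d6 = d4*3 = 42
  d7 = d1 + d3*4 = 17
  d8 = d6 - d3*4 = 38
  d9 = d8/5 + d7 - d3 = 118/5
  d10 = d6*2 + d5/5 + d7 = 1013/10
  d11 = d6 - d10 = -593/10
  d12 = d10/4 = 1013/40
Walk from origin (0, 0):
  seg 1: up by d12 = 1013/40 → (0, 1013/40)
  seg 2: right by d8 = 38 → (38, 1013/40)
  seg 3: left by d3 = 1 → (37, 1013/40)
  seg 4: up by d9 = 118/5 → (37, 1957/40)
  seg 5: down by d8 = 38 → (37, 437/40)
  seg 6: left by d2 = 15/2 → (59/2, 437/40)
  seg 7: down by d9 = 118/5 → (59/2, -507/40)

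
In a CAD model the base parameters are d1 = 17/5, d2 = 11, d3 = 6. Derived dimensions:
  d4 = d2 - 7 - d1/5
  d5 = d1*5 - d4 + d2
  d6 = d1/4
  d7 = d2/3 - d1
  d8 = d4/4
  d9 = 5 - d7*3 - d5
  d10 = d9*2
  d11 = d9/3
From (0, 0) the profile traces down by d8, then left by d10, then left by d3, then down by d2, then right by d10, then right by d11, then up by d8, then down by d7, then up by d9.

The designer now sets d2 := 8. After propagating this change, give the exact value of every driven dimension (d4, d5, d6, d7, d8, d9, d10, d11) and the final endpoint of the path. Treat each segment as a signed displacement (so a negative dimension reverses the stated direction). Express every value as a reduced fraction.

Apply edit: d2 := 8
  d4 = d2 - 7 - d1/5 = 8/25
  d5 = d1*5 - d4 + d2 = 617/25
  d6 = d1/4 = 17/20
  d7 = d2/3 - d1 = -11/15
  d8 = d4/4 = 2/25
  d9 = 5 - d7*3 - d5 = -437/25
  d10 = d9*2 = -874/25
  d11 = d9/3 = -437/75
Walk from origin (0, 0):
  seg 1: down by d8 = 2/25 → (0, -2/25)
  seg 2: left by d10 = -874/25 → (874/25, -2/25)
  seg 3: left by d3 = 6 → (724/25, -2/25)
  seg 4: down by d2 = 8 → (724/25, -202/25)
  seg 5: right by d10 = -874/25 → (-6, -202/25)
  seg 6: right by d11 = -437/75 → (-887/75, -202/25)
  seg 7: up by d8 = 2/25 → (-887/75, -8)
  seg 8: down by d7 = -11/15 → (-887/75, -109/15)
  seg 9: up by d9 = -437/25 → (-887/75, -1856/75)

d4 = 8/25
d5 = 617/25
d6 = 17/20
d7 = -11/15
d8 = 2/25
d9 = -437/25
d10 = -874/25
d11 = -437/75
endpoint = (-887/75, -1856/75)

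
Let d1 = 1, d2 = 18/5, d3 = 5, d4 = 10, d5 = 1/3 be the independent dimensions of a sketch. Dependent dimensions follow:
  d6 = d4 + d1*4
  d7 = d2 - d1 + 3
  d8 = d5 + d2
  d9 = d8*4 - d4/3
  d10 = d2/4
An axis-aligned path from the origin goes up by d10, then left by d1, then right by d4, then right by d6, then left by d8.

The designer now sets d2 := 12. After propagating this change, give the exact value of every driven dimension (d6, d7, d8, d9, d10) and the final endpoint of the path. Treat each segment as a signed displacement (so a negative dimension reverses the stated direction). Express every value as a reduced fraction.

Apply edit: d2 := 12
  d6 = d4 + d1*4 = 14
  d7 = d2 - d1 + 3 = 14
  d8 = d5 + d2 = 37/3
  d9 = d8*4 - d4/3 = 46
  d10 = d2/4 = 3
Walk from origin (0, 0):
  seg 1: up by d10 = 3 → (0, 3)
  seg 2: left by d1 = 1 → (-1, 3)
  seg 3: right by d4 = 10 → (9, 3)
  seg 4: right by d6 = 14 → (23, 3)
  seg 5: left by d8 = 37/3 → (32/3, 3)

d6 = 14
d7 = 14
d8 = 37/3
d9 = 46
d10 = 3
endpoint = (32/3, 3)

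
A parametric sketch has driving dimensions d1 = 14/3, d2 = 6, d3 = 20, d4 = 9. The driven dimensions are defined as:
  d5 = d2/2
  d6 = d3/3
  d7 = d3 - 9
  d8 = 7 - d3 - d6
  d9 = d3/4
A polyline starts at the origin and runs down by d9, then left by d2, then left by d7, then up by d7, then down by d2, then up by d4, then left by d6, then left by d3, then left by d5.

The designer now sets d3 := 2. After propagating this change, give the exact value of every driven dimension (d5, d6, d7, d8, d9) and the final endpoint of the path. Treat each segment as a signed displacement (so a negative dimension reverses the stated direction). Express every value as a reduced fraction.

d5 = 3
d6 = 2/3
d7 = -7
d8 = 13/3
d9 = 1/2
endpoint = (-14/3, -9/2)

Apply edit: d3 := 2
  d5 = d2/2 = 3
  d6 = d3/3 = 2/3
  d7 = d3 - 9 = -7
  d8 = 7 - d3 - d6 = 13/3
  d9 = d3/4 = 1/2
Walk from origin (0, 0):
  seg 1: down by d9 = 1/2 → (0, -1/2)
  seg 2: left by d2 = 6 → (-6, -1/2)
  seg 3: left by d7 = -7 → (1, -1/2)
  seg 4: up by d7 = -7 → (1, -15/2)
  seg 5: down by d2 = 6 → (1, -27/2)
  seg 6: up by d4 = 9 → (1, -9/2)
  seg 7: left by d6 = 2/3 → (1/3, -9/2)
  seg 8: left by d3 = 2 → (-5/3, -9/2)
  seg 9: left by d5 = 3 → (-14/3, -9/2)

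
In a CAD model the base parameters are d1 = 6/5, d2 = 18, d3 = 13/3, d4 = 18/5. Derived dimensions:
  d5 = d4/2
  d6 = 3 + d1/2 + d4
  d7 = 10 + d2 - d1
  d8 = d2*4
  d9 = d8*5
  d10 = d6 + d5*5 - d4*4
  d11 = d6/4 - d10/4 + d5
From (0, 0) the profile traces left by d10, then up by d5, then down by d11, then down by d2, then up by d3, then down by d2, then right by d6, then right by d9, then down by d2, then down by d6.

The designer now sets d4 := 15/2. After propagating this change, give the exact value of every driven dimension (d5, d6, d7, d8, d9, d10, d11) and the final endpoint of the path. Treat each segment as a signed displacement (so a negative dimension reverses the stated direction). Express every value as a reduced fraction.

Apply edit: d4 := 15/2
  d5 = d4/2 = 15/4
  d6 = 3 + d1/2 + d4 = 111/10
  d7 = 10 + d2 - d1 = 134/5
  d8 = d2*4 = 72
  d9 = d8*5 = 360
  d10 = d6 + d5*5 - d4*4 = -3/20
  d11 = d6/4 - d10/4 + d5 = 105/16
Walk from origin (0, 0):
  seg 1: left by d10 = -3/20 → (3/20, 0)
  seg 2: up by d5 = 15/4 → (3/20, 15/4)
  seg 3: down by d11 = 105/16 → (3/20, -45/16)
  seg 4: down by d2 = 18 → (3/20, -333/16)
  seg 5: up by d3 = 13/3 → (3/20, -791/48)
  seg 6: down by d2 = 18 → (3/20, -1655/48)
  seg 7: right by d6 = 111/10 → (45/4, -1655/48)
  seg 8: right by d9 = 360 → (1485/4, -1655/48)
  seg 9: down by d2 = 18 → (1485/4, -2519/48)
  seg 10: down by d6 = 111/10 → (1485/4, -15259/240)

d5 = 15/4
d6 = 111/10
d7 = 134/5
d8 = 72
d9 = 360
d10 = -3/20
d11 = 105/16
endpoint = (1485/4, -15259/240)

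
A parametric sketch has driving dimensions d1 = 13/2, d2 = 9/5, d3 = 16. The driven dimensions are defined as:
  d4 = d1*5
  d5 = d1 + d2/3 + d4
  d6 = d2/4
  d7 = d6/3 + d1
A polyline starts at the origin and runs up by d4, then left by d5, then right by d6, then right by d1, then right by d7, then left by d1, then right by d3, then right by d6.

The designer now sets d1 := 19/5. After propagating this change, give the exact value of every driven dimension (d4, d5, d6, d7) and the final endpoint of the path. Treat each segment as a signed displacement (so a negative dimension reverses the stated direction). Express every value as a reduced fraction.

Apply edit: d1 := 19/5
  d4 = d1*5 = 19
  d5 = d1 + d2/3 + d4 = 117/5
  d6 = d2/4 = 9/20
  d7 = d6/3 + d1 = 79/20
Walk from origin (0, 0):
  seg 1: up by d4 = 19 → (0, 19)
  seg 2: left by d5 = 117/5 → (-117/5, 19)
  seg 3: right by d6 = 9/20 → (-459/20, 19)
  seg 4: right by d1 = 19/5 → (-383/20, 19)
  seg 5: right by d7 = 79/20 → (-76/5, 19)
  seg 6: left by d1 = 19/5 → (-19, 19)
  seg 7: right by d3 = 16 → (-3, 19)
  seg 8: right by d6 = 9/20 → (-51/20, 19)

d4 = 19
d5 = 117/5
d6 = 9/20
d7 = 79/20
endpoint = (-51/20, 19)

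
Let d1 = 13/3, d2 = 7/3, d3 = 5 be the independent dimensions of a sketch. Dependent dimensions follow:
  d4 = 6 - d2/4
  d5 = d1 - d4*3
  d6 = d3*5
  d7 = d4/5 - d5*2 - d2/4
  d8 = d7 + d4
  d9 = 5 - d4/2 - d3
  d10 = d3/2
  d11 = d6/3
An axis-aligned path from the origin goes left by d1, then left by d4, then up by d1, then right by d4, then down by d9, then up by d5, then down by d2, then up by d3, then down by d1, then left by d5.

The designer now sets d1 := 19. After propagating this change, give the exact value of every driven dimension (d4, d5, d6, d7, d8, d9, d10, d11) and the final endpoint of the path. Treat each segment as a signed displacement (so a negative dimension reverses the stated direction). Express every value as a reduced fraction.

d4 = 65/12
d5 = 11/4
d6 = 25
d7 = -5
d8 = 5/12
d9 = -65/24
d10 = 5/2
d11 = 25/3
endpoint = (-87/4, 65/8)

Apply edit: d1 := 19
  d4 = 6 - d2/4 = 65/12
  d5 = d1 - d4*3 = 11/4
  d6 = d3*5 = 25
  d7 = d4/5 - d5*2 - d2/4 = -5
  d8 = d7 + d4 = 5/12
  d9 = 5 - d4/2 - d3 = -65/24
  d10 = d3/2 = 5/2
  d11 = d6/3 = 25/3
Walk from origin (0, 0):
  seg 1: left by d1 = 19 → (-19, 0)
  seg 2: left by d4 = 65/12 → (-293/12, 0)
  seg 3: up by d1 = 19 → (-293/12, 19)
  seg 4: right by d4 = 65/12 → (-19, 19)
  seg 5: down by d9 = -65/24 → (-19, 521/24)
  seg 6: up by d5 = 11/4 → (-19, 587/24)
  seg 7: down by d2 = 7/3 → (-19, 177/8)
  seg 8: up by d3 = 5 → (-19, 217/8)
  seg 9: down by d1 = 19 → (-19, 65/8)
  seg 10: left by d5 = 11/4 → (-87/4, 65/8)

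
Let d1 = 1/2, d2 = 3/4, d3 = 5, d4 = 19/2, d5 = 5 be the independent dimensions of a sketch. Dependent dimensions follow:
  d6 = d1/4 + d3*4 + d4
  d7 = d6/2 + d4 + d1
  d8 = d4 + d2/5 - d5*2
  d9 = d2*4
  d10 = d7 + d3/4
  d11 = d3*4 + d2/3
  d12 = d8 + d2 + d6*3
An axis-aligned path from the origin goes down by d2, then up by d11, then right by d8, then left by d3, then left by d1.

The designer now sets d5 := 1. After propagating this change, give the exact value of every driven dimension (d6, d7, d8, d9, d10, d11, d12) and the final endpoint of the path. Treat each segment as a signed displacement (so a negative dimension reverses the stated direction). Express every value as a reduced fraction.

Apply edit: d5 := 1
  d6 = d1/4 + d3*4 + d4 = 237/8
  d7 = d6/2 + d4 + d1 = 397/16
  d8 = d4 + d2/5 - d5*2 = 153/20
  d9 = d2*4 = 3
  d10 = d7 + d3/4 = 417/16
  d11 = d3*4 + d2/3 = 81/4
  d12 = d8 + d2 + d6*3 = 3891/40
Walk from origin (0, 0):
  seg 1: down by d2 = 3/4 → (0, -3/4)
  seg 2: up by d11 = 81/4 → (0, 39/2)
  seg 3: right by d8 = 153/20 → (153/20, 39/2)
  seg 4: left by d3 = 5 → (53/20, 39/2)
  seg 5: left by d1 = 1/2 → (43/20, 39/2)

d6 = 237/8
d7 = 397/16
d8 = 153/20
d9 = 3
d10 = 417/16
d11 = 81/4
d12 = 3891/40
endpoint = (43/20, 39/2)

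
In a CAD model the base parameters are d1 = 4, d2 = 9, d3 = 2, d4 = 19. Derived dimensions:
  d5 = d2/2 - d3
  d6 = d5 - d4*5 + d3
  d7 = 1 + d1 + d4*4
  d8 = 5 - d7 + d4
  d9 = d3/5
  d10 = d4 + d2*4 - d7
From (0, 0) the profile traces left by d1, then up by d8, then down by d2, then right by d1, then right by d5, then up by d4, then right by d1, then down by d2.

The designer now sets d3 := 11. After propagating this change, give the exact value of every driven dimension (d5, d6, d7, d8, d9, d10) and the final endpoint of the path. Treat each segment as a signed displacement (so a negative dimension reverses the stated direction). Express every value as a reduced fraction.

Apply edit: d3 := 11
  d5 = d2/2 - d3 = -13/2
  d6 = d5 - d4*5 + d3 = -181/2
  d7 = 1 + d1 + d4*4 = 81
  d8 = 5 - d7 + d4 = -57
  d9 = d3/5 = 11/5
  d10 = d4 + d2*4 - d7 = -26
Walk from origin (0, 0):
  seg 1: left by d1 = 4 → (-4, 0)
  seg 2: up by d8 = -57 → (-4, -57)
  seg 3: down by d2 = 9 → (-4, -66)
  seg 4: right by d1 = 4 → (0, -66)
  seg 5: right by d5 = -13/2 → (-13/2, -66)
  seg 6: up by d4 = 19 → (-13/2, -47)
  seg 7: right by d1 = 4 → (-5/2, -47)
  seg 8: down by d2 = 9 → (-5/2, -56)

d5 = -13/2
d6 = -181/2
d7 = 81
d8 = -57
d9 = 11/5
d10 = -26
endpoint = (-5/2, -56)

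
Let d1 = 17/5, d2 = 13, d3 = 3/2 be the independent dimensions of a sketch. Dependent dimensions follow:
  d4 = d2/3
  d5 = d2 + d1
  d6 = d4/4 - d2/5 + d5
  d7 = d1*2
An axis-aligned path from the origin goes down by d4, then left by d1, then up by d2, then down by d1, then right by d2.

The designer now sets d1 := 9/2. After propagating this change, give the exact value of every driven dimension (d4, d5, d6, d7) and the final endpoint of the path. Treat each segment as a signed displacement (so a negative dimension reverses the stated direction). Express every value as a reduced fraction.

Apply edit: d1 := 9/2
  d4 = d2/3 = 13/3
  d5 = d2 + d1 = 35/2
  d6 = d4/4 - d2/5 + d5 = 959/60
  d7 = d1*2 = 9
Walk from origin (0, 0):
  seg 1: down by d4 = 13/3 → (0, -13/3)
  seg 2: left by d1 = 9/2 → (-9/2, -13/3)
  seg 3: up by d2 = 13 → (-9/2, 26/3)
  seg 4: down by d1 = 9/2 → (-9/2, 25/6)
  seg 5: right by d2 = 13 → (17/2, 25/6)

d4 = 13/3
d5 = 35/2
d6 = 959/60
d7 = 9
endpoint = (17/2, 25/6)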